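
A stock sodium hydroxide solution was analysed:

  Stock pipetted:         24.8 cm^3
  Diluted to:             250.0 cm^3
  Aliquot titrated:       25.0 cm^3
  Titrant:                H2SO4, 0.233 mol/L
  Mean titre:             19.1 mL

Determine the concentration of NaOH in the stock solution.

2 NaOH + H2SO4 → Na2SO4 + 2 H2O
n(H2SO4) = 0.0191 × 0.233 = 4.45 × 10^-3 mol
From the 2:1 ratio, n(NaOH) in the aliquot = 2/1 × 4.45 × 10^-3 = 8.90 × 10^-3 mol
[NaOH]_dilute = 8.90 × 10^-3 / 0.0250 = 0.356 mol/L
Dilution factor = 250.0 / 24.8 = 10.08
[NaOH]_stock = 0.356 × 10.08 = 3.59 mol/L

3.59 mol/L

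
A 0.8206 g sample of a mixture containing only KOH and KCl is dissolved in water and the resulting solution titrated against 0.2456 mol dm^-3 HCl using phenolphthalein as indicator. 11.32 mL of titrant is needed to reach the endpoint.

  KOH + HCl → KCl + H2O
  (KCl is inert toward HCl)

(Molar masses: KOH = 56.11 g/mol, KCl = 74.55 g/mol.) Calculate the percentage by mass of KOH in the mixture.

19.01 %

n(HCl) = 0.01132 × 0.2456 = 2.780 × 10^-3 mol
Let x = n(KOH), y = n(KCl).
Titrant: 1x = 2.780 × 10^-3;  mass: 56.11x + 74.55y = 0.8206
Solving, x = 2.780 × 10^-3 mol, y = 8.915 × 10^-3 mol
mass of KOH = 2.780 × 10^-3 × 56.11 = 0.1560 g
% KOH = 0.1560 / 0.8206 × 100 = 19.01 %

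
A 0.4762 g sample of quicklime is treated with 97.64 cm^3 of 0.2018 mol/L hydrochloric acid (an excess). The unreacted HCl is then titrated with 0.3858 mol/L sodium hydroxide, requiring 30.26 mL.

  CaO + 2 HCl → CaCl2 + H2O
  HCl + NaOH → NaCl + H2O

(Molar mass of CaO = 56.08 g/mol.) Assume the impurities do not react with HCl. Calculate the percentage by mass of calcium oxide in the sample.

n(HCl) added = 0.09764 × 0.2018 = 0.01970 mol
n(NaOH) used in back-titration = 0.03026 × 0.3858 = 0.01167 mol
n(HCl) left over = 0.01167 mol (1:1 ratio)
n(HCl) consumed by analyte = 0.01970 − 0.01167 = 8.029 × 10^-3 mol
From the 1:2 ratio, n(CaO) = 1/2 × 8.029 × 10^-3 = 4.015 × 10^-3 mol
mass of CaO = 4.015 × 10^-3 × 56.08 = 0.2251 g
% CaO = 0.2251 / 0.4762 × 100 = 47.28 %

47.28 %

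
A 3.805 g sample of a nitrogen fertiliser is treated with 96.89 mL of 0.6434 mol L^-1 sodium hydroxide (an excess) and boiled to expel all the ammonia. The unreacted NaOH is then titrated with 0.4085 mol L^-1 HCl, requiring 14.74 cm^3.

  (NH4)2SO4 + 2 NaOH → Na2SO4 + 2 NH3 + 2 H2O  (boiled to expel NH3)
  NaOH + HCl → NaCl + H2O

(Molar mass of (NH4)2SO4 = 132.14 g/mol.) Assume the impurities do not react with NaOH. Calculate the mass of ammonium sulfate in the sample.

3.721 g

n(NaOH) added = 0.09689 × 0.6434 = 0.06234 mol
n(HCl) used in back-titration = 0.01474 × 0.4085 = 6.021 × 10^-3 mol
n(NaOH) left over = 6.021 × 10^-3 mol (1:1 ratio)
n(NaOH) consumed by analyte = 0.06234 − 6.021 × 10^-3 = 0.05632 mol
From the 1:2 ratio, n((NH4)2SO4) = 1/2 × 0.05632 = 0.02816 mol
mass of (NH4)2SO4 = 0.02816 × 132.14 = 3.721 g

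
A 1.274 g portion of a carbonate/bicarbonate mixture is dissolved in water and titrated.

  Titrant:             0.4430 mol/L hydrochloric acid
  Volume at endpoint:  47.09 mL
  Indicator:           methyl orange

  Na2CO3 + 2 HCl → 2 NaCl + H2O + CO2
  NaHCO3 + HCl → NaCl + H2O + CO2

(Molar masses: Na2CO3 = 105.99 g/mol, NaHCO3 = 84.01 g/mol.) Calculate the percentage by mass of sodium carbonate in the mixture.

64.18 %

n(HCl) = 0.04709 × 0.4430 = 0.02086 mol
Let x = n(Na2CO3), y = n(NaHCO3).
Titrant: 2x + 1y = 0.02086;  mass: 105.99x + 84.01y = 1.274
Solving, x = 7.714 × 10^-3 mol, y = 5.432 × 10^-3 mol
mass of Na2CO3 = 7.714 × 10^-3 × 105.99 = 0.8176 g
% Na2CO3 = 0.8176 / 1.274 × 100 = 64.18 %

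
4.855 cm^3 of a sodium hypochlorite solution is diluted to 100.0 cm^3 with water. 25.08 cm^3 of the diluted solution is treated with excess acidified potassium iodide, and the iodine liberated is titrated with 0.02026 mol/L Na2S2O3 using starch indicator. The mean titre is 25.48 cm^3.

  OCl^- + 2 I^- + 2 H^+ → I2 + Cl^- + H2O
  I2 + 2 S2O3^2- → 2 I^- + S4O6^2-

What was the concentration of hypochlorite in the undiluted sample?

n(S2O3^2-) = 0.02548 × 0.02026 = 5.162 × 10^-4 mol
n(I2) = n(S2O3^2-)/2 = 2.581 × 10^-4 mol
n(OCl^-) in the aliquot = 2.581 × 10^-4 mol (1:1 ratio)
[OCl^-]_dilute = 2.581 × 10^-4 / 0.02508 = 0.01029 mol/L
[OCl^-]_original = 0.01029 × 100.0/4.855 = 0.2120 mol/L

0.2120 mol/L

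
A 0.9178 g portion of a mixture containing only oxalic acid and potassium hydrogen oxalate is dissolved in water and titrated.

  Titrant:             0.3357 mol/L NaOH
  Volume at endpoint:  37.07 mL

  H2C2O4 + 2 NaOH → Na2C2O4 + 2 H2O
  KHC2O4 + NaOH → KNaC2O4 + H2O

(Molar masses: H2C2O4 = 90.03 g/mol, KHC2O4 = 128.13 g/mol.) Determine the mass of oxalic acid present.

0.3665 g

n(NaOH) = 0.03707 × 0.3357 = 0.01244 mol
Let x = n(H2C2O4), y = n(KHC2O4).
Titrant: 2x + 1y = 0.01244;  mass: 90.03x + 128.13y = 0.9178
Solving, x = 4.071 × 10^-3 mol, y = 4.303 × 10^-3 mol
mass of H2C2O4 = 4.071 × 10^-3 × 90.03 = 0.3665 g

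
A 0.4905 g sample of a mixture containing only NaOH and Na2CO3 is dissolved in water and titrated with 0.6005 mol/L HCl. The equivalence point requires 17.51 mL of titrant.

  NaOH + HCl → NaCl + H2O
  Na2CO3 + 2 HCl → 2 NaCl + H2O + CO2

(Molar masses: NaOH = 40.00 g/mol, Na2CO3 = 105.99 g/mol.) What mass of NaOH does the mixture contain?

0.2054 g

n(HCl) = 0.01751 × 0.6005 = 0.01051 mol
Let x = n(NaOH), y = n(Na2CO3).
Titrant: 1x + 2y = 0.01051;  mass: 40.00x + 105.99y = 0.4905
Solving, x = 5.135 × 10^-3 mol, y = 2.690 × 10^-3 mol
mass of NaOH = 5.135 × 10^-3 × 40.00 = 0.2054 g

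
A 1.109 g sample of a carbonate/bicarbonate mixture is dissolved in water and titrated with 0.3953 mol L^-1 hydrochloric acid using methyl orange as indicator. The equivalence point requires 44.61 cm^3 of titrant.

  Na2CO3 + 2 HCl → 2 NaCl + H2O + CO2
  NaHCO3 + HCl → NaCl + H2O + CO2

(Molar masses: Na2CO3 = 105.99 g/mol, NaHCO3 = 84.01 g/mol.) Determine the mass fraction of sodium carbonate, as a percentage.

n(HCl) = 0.04461 × 0.3953 = 0.01763 mol
Let x = n(Na2CO3), y = n(NaHCO3).
Titrant: 2x + 1y = 0.01763;  mass: 105.99x + 84.01y = 1.109
Solving, x = 6.005 × 10^-3 mol, y = 5.625 × 10^-3 mol
mass of Na2CO3 = 6.005 × 10^-3 × 105.99 = 0.6364 g
% Na2CO3 = 0.6364 / 1.109 × 100 = 57.39 %

57.39 %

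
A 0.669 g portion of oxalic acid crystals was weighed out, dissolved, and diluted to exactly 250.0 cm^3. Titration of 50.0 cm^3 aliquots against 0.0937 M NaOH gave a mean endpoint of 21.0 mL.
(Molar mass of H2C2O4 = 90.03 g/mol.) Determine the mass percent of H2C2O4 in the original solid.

H2C2O4 + 2 NaOH → Na2C2O4 + 2 H2O
n(NaOH) per titration = 0.0210 × 0.0937 = 1.97 × 10^-3 mol
From the 1:2 ratio, n(H2C2O4) in each aliquot = 1/2 × 1.97 × 10^-3 = 9.84 × 10^-4 mol
n(H2C2O4) in the whole flask = 9.84 × 10^-4 × 250.0/50.0 = 4.92 × 10^-3 mol
mass of H2C2O4 = 4.92 × 10^-3 × 90.03 = 0.443 g
% H2C2O4 = 0.443 / 0.669 × 100 = 66.2 %

66.2 %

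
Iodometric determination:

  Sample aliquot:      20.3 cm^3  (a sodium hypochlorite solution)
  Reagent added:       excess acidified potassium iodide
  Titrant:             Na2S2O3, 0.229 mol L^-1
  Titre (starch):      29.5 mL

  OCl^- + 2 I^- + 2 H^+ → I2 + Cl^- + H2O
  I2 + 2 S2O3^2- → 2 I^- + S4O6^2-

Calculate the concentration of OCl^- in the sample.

n(S2O3^2-) = 0.0295 × 0.229 = 6.76 × 10^-3 mol
n(I2) = n(S2O3^2-)/2 = 3.38 × 10^-3 mol
n(OCl^-) in the aliquot = 3.38 × 10^-3 mol (1:1 ratio)
[OCl^-] = 3.38 × 10^-3 / 0.0203 = 0.166 mol/L

0.166 mol/L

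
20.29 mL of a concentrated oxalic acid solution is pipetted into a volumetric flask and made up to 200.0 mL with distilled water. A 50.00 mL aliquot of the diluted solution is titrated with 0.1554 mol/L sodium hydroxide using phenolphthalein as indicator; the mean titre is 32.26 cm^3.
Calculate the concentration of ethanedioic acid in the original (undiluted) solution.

0.4942 mol/L

H2C2O4 + 2 NaOH → Na2C2O4 + 2 H2O
n(NaOH) = 0.03226 × 0.1554 = 5.013 × 10^-3 mol
From the 1:2 ratio, n(H2C2O4) in the aliquot = 1/2 × 5.013 × 10^-3 = 2.507 × 10^-3 mol
[H2C2O4]_dilute = 2.507 × 10^-3 / 0.05000 = 0.05013 mol/L
Dilution factor = 200.0 / 20.29 = 9.857
[H2C2O4]_stock = 0.05013 × 9.857 = 0.4942 mol/L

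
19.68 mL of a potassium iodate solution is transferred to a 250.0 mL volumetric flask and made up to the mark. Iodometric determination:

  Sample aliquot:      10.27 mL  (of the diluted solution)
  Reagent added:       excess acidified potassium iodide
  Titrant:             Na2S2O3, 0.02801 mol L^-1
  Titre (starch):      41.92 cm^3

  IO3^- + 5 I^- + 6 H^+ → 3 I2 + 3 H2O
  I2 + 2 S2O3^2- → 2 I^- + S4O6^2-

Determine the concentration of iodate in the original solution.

n(S2O3^2-) = 0.04192 × 0.02801 = 1.174 × 10^-3 mol
n(I2) = n(S2O3^2-)/2 = 5.871 × 10^-4 mol
From the 1:3 ratio, n(IO3^-) in the aliquot = 1/3 × 5.871 × 10^-4 = 1.957 × 10^-4 mol
[IO3^-]_dilute = 1.957 × 10^-4 / 0.01027 = 0.01906 mol/L
[IO3^-]_original = 0.01906 × 250.0/19.68 = 0.2421 mol/L

0.2421 mol/L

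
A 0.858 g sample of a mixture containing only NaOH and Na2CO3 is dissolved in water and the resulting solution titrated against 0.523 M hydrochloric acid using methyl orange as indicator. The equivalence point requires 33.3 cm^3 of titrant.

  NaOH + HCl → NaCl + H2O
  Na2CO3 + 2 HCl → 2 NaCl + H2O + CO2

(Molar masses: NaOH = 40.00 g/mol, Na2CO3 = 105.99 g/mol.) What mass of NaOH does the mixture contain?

0.200 g

n(HCl) = 0.0333 × 0.523 = 0.0174 mol
Let x = n(NaOH), y = n(Na2CO3).
Titrant: 1x + 2y = 0.0174;  mass: 40.00x + 105.99y = 0.858
Solving, x = 5.00 × 10^-3 mol, y = 6.21 × 10^-3 mol
mass of NaOH = 5.00 × 10^-3 × 40.00 = 0.200 g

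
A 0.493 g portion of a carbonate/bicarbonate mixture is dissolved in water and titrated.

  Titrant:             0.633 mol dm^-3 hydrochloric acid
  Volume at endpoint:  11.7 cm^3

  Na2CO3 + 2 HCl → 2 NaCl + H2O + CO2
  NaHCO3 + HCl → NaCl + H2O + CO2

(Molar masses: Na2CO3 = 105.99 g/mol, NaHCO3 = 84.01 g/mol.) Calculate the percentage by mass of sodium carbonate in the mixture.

44.8 %

n(HCl) = 0.0117 × 0.633 = 7.41 × 10^-3 mol
Let x = n(Na2CO3), y = n(NaHCO3).
Titrant: 2x + 1y = 7.41 × 10^-3;  mass: 105.99x + 84.01y = 0.493
Solving, x = 2.08 × 10^-3 mol, y = 3.24 × 10^-3 mol
mass of Na2CO3 = 2.08 × 10^-3 × 105.99 = 0.221 g
% Na2CO3 = 0.221 / 0.493 × 100 = 44.8 %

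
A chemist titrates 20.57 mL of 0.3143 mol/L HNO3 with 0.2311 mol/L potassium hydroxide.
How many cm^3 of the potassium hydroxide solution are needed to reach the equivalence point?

27.98 mL

HNO3 + KOH → KNO3 + H2O
n(HNO3) = 0.02057 L × 0.3143 mol/L = 6.465 × 10^-3 mol
n(KOH) = 6.465 × 10^-3 mol (1:1 stoichiometry)
V(KOH) = 6.465 × 10^-3 mol / 0.2311 mol/L = 0.02798 L = 27.98 mL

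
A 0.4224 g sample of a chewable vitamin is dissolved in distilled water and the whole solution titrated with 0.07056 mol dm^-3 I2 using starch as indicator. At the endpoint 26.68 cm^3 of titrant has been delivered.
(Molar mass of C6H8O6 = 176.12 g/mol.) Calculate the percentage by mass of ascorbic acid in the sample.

C6H8O6 + I2 → C6H6O6 + 2 HI
n(I2) = 0.02668 L × 0.07056 mol/L = 1.883 × 10^-3 mol
n(C6H8O6) = 1.883 × 10^-3 mol (1:1 ratio)
mass of C6H8O6 = 1.883 × 10^-3 × 176.12 g/mol = 0.3316 g
% C6H8O6 = 0.3316 / 0.4224 × 100 = 78.49 %

78.49 %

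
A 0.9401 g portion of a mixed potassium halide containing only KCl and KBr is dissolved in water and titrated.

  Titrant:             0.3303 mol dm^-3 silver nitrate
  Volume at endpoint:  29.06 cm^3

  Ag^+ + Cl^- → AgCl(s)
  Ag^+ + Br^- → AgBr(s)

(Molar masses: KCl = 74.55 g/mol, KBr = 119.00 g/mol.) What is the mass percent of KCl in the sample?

36.06 %

n(AgNO3) = 0.02906 × 0.3303 = 9.599 × 10^-3 mol
Let x = n(KCl), y = n(KBr).
Titrant: 1x + 1y = 9.599 × 10^-3;  mass: 74.55x + 119.00y = 0.9401
Solving, x = 4.547 × 10^-3 mol, y = 5.051 × 10^-3 mol
mass of KCl = 4.547 × 10^-3 × 74.55 = 0.3390 g
% KCl = 0.3390 / 0.9401 × 100 = 36.06 %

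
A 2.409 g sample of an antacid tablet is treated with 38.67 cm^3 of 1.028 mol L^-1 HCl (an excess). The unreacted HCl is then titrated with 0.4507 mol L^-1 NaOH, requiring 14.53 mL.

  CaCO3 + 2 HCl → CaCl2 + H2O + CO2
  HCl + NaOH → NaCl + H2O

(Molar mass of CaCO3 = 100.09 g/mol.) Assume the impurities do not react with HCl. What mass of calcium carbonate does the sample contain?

n(HCl) added = 0.03867 × 1.028 = 0.03975 mol
n(NaOH) used in back-titration = 0.01453 × 0.4507 = 6.549 × 10^-3 mol
n(HCl) left over = 6.549 × 10^-3 mol (1:1 ratio)
n(HCl) consumed by analyte = 0.03975 − 6.549 × 10^-3 = 0.03320 mol
From the 1:2 ratio, n(CaCO3) = 1/2 × 0.03320 = 0.01660 mol
mass of CaCO3 = 0.01660 × 100.09 = 1.662 g

1.662 g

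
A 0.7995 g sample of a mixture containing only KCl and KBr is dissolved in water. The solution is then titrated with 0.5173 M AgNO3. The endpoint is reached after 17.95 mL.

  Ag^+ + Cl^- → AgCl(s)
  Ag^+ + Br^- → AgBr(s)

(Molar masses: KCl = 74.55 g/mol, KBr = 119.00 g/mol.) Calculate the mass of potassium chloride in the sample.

n(AgNO3) = 0.01795 × 0.5173 = 9.286 × 10^-3 mol
Let x = n(KCl), y = n(KBr).
Titrant: 1x + 1y = 9.286 × 10^-3;  mass: 74.55x + 119.00y = 0.7995
Solving, x = 6.872 × 10^-3 mol, y = 2.413 × 10^-3 mol
mass of KCl = 6.872 × 10^-3 × 74.55 = 0.5123 g

0.5123 g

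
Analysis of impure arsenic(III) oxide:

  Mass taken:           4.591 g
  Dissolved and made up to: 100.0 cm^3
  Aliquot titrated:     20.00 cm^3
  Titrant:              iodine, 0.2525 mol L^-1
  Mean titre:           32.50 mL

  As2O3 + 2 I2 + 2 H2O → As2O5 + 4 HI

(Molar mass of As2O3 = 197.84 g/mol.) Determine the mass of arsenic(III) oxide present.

n(I2) per titration = 0.03250 × 0.2525 = 8.206 × 10^-3 mol
From the 1:2 ratio, n(As2O3) in each aliquot = 1/2 × 8.206 × 10^-3 = 4.103 × 10^-3 mol
n(As2O3) in the whole flask = 4.103 × 10^-3 × 100.0/20.00 = 0.02052 mol
mass of As2O3 = 0.02052 × 197.84 = 4.059 g

4.059 g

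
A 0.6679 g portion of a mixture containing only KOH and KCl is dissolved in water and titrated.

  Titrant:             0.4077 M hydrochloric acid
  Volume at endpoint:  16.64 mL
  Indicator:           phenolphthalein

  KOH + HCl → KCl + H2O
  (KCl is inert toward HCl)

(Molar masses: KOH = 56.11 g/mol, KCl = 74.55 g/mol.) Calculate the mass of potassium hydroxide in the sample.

n(HCl) = 0.01664 × 0.4077 = 6.784 × 10^-3 mol
Let x = n(KOH), y = n(KCl).
Titrant: 1x = 6.784 × 10^-3;  mass: 56.11x + 74.55y = 0.6679
Solving, x = 6.784 × 10^-3 mol, y = 3.853 × 10^-3 mol
mass of KOH = 6.784 × 10^-3 × 56.11 = 0.3807 g

0.3807 g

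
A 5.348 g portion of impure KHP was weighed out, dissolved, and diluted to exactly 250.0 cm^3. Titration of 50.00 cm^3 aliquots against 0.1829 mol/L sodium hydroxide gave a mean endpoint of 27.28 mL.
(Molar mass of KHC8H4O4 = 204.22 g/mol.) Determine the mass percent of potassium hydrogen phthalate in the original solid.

95.27 %

KHC8H4O4 + NaOH → KNaC8H4O4 + H2O
n(NaOH) per titration = 0.02728 × 0.1829 = 4.990 × 10^-3 mol
n(KHC8H4O4) in each aliquot = 4.990 × 10^-3 mol (1:1 ratio)
n(KHC8H4O4) in the whole flask = 4.990 × 10^-3 × 250.0/50.00 = 0.02495 mol
mass of KHC8H4O4 = 0.02495 × 204.22 = 5.095 g
% KHC8H4O4 = 5.095 / 5.348 × 100 = 95.27 %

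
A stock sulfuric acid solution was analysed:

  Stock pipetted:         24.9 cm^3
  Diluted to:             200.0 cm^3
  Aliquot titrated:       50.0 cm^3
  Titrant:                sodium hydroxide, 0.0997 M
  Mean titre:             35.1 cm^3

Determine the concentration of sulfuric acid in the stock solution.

0.281 M

H2SO4 + 2 NaOH → Na2SO4 + 2 H2O
n(NaOH) = 0.0351 × 0.0997 = 3.50 × 10^-3 mol
From the 1:2 ratio, n(H2SO4) in the aliquot = 1/2 × 3.50 × 10^-3 = 1.75 × 10^-3 mol
[H2SO4]_dilute = 1.75 × 10^-3 / 0.0500 = 0.0350 mol/L
Dilution factor = 200.0 / 24.9 = 8.032
[H2SO4]_stock = 0.0350 × 8.032 = 0.281 mol/L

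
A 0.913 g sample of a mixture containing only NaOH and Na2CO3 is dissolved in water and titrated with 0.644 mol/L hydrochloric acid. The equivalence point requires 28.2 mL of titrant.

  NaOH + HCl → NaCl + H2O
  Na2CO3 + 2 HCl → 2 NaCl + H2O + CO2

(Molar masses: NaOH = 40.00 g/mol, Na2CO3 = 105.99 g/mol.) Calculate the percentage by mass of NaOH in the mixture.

n(HCl) = 0.0282 × 0.644 = 0.0182 mol
Let x = n(NaOH), y = n(Na2CO3).
Titrant: 1x + 2y = 0.0182;  mass: 40.00x + 105.99y = 0.913
Solving, x = 3.80 × 10^-3 mol, y = 7.18 × 10^-3 mol
mass of NaOH = 3.80 × 10^-3 × 40.00 = 0.152 g
% NaOH = 0.152 / 0.913 × 100 = 16.7 %

16.7 %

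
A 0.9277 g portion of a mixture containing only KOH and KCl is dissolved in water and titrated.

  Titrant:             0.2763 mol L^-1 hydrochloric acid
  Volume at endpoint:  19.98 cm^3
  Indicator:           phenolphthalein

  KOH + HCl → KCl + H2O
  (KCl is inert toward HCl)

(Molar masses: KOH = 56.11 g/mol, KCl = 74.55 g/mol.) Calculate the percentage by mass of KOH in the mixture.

33.39 %

n(HCl) = 0.01998 × 0.2763 = 5.520 × 10^-3 mol
Let x = n(KOH), y = n(KCl).
Titrant: 1x = 5.520 × 10^-3;  mass: 56.11x + 74.55y = 0.9277
Solving, x = 5.520 × 10^-3 mol, y = 8.289 × 10^-3 mol
mass of KOH = 5.520 × 10^-3 × 56.11 = 0.3098 g
% KOH = 0.3098 / 0.9277 × 100 = 33.39 %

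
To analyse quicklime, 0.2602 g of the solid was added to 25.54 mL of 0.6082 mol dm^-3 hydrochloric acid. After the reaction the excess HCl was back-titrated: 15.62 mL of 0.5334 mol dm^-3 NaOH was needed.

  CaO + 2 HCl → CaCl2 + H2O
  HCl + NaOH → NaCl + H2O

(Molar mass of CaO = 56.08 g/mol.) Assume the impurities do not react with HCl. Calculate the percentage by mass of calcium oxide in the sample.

77.61 %

n(HCl) added = 0.02554 × 0.6082 = 0.01553 mol
n(NaOH) used in back-titration = 0.01562 × 0.5334 = 8.332 × 10^-3 mol
n(HCl) left over = 8.332 × 10^-3 mol (1:1 ratio)
n(HCl) consumed by analyte = 0.01553 − 8.332 × 10^-3 = 7.202 × 10^-3 mol
From the 1:2 ratio, n(CaO) = 1/2 × 7.202 × 10^-3 = 3.601 × 10^-3 mol
mass of CaO = 3.601 × 10^-3 × 56.08 = 0.2019 g
% CaO = 0.2019 / 0.2602 × 100 = 77.61 %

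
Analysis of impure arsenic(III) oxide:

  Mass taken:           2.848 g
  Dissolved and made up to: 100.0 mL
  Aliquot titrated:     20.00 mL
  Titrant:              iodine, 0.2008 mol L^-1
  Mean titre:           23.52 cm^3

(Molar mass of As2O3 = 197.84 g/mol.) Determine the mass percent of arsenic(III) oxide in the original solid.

82.02 %

As2O3 + 2 I2 + 2 H2O → As2O5 + 4 HI
n(I2) per titration = 0.02352 × 0.2008 = 4.723 × 10^-3 mol
From the 1:2 ratio, n(As2O3) in each aliquot = 1/2 × 4.723 × 10^-3 = 2.361 × 10^-3 mol
n(As2O3) in the whole flask = 2.361 × 10^-3 × 100.0/20.00 = 0.01181 mol
mass of As2O3 = 0.01181 × 197.84 = 2.336 g
% As2O3 = 2.336 / 2.848 × 100 = 82.02 %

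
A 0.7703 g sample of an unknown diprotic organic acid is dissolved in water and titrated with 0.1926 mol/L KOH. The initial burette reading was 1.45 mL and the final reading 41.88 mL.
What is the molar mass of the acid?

197.8 g/mol

n(KOH) = 0.04043 L × 0.1926 mol/L = 7.787 × 10^-3 mol
From the 1:2 ratio, n(H2A) = 1/2 × 7.787 × 10^-3 = 3.893 × 10^-3 mol
M = m / n = 0.7703 g / 3.893 × 10^-3 mol = 197.8 g/mol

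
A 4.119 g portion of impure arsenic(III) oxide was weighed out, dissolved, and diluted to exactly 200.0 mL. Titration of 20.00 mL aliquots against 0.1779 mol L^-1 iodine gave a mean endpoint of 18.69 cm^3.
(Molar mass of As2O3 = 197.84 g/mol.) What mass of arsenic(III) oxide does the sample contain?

As2O3 + 2 I2 + 2 H2O → As2O5 + 4 HI
n(I2) per titration = 0.01869 × 0.1779 = 3.325 × 10^-3 mol
From the 1:2 ratio, n(As2O3) in each aliquot = 1/2 × 3.325 × 10^-3 = 1.662 × 10^-3 mol
n(As2O3) in the whole flask = 1.662 × 10^-3 × 200.0/20.00 = 0.01662 mol
mass of As2O3 = 0.01662 × 197.84 = 3.289 g

3.289 g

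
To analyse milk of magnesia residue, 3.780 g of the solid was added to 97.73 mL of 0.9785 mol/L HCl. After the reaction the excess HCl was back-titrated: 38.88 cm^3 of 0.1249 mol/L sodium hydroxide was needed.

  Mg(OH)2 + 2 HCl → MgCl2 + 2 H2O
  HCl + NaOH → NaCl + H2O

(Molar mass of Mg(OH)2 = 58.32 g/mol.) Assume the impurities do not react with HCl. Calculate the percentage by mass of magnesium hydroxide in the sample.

70.02 %

n(HCl) added = 0.09773 × 0.9785 = 0.09563 mol
n(NaOH) used in back-titration = 0.03888 × 0.1249 = 4.856 × 10^-3 mol
n(HCl) left over = 4.856 × 10^-3 mol (1:1 ratio)
n(HCl) consumed by analyte = 0.09563 − 4.856 × 10^-3 = 0.09077 mol
From the 1:2 ratio, n(Mg(OH)2) = 1/2 × 0.09077 = 0.04539 mol
mass of Mg(OH)2 = 0.04539 × 58.32 = 2.647 g
% Mg(OH)2 = 2.647 / 3.780 × 100 = 70.02 %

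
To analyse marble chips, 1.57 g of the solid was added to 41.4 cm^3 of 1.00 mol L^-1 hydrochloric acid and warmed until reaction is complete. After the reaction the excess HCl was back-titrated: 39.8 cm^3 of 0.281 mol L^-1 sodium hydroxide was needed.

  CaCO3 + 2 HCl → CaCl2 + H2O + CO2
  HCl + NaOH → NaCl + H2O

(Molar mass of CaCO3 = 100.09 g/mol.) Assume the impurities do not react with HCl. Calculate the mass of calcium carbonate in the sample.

1.51 g

n(HCl) added = 0.0414 × 1.00 = 0.0414 mol
n(NaOH) used in back-titration = 0.0398 × 0.281 = 0.0112 mol
n(HCl) left over = 0.0112 mol (1:1 ratio)
n(HCl) consumed by analyte = 0.0414 − 0.0112 = 0.0302 mol
From the 1:2 ratio, n(CaCO3) = 1/2 × 0.0302 = 0.0151 mol
mass of CaCO3 = 0.0151 × 100.09 = 1.51 g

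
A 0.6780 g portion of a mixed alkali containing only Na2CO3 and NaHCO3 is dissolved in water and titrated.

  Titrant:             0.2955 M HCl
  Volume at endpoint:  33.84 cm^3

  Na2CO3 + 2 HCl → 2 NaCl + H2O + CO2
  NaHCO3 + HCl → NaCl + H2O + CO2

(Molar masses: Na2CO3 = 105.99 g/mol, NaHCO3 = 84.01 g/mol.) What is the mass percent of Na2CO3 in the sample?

n(HCl) = 0.03384 × 0.2955 = 10.000 × 10^-3 mol
Let x = n(Na2CO3), y = n(NaHCO3).
Titrant: 2x + 1y = 10.000 × 10^-3;  mass: 105.99x + 84.01y = 0.6780
Solving, x = 2.613 × 10^-3 mol, y = 4.774 × 10^-3 mol
mass of Na2CO3 = 2.613 × 10^-3 × 105.99 = 0.2769 g
% Na2CO3 = 0.2769 / 0.6780 × 100 = 40.85 %

40.85 %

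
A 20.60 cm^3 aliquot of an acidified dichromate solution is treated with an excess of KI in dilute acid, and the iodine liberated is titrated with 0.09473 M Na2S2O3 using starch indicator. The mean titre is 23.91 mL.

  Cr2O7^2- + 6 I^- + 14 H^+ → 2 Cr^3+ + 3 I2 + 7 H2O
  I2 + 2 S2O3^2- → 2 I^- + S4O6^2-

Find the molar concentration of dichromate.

0.01833 M

n(S2O3^2-) = 0.02391 × 0.09473 = 2.265 × 10^-3 mol
n(I2) = n(S2O3^2-)/2 = 1.132 × 10^-3 mol
From the 1:3 ratio, n(Cr2O7^2-) in the aliquot = 1/3 × 1.132 × 10^-3 = 3.775 × 10^-4 mol
[Cr2O7^2-] = 3.775 × 10^-4 / 0.02060 = 0.01833 mol/L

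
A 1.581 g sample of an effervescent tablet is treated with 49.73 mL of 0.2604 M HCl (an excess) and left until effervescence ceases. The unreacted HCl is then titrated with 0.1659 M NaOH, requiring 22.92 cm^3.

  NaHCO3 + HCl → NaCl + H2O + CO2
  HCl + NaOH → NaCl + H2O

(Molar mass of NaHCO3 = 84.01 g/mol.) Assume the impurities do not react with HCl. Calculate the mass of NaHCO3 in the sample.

0.7685 g

n(HCl) added = 0.04973 × 0.2604 = 0.01295 mol
n(NaOH) used in back-titration = 0.02292 × 0.1659 = 3.802 × 10^-3 mol
n(HCl) left over = 3.802 × 10^-3 mol (1:1 ratio)
n(HCl) consumed by analyte = 0.01295 − 3.802 × 10^-3 = 9.147 × 10^-3 mol
n(NaHCO3) = 9.147 × 10^-3 mol (1:1 ratio)
mass of NaHCO3 = 9.147 × 10^-3 × 84.01 = 0.7685 g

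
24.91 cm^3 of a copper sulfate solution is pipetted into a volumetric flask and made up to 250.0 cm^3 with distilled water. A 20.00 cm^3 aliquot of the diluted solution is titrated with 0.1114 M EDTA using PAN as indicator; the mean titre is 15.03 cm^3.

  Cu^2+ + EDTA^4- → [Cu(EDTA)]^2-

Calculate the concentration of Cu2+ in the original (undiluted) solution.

0.8402 M

n(EDTA) = 0.01503 × 0.1114 = 1.674 × 10^-3 mol
n(Cu2+) in the aliquot = 1.674 × 10^-3 mol (1:1 ratio)
[Cu2+]_dilute = 1.674 × 10^-3 / 0.02000 = 0.08372 mol/L
Dilution factor = 250.0 / 24.91 = 10.04
[Cu2+]_stock = 0.08372 × 10.04 = 0.8402 mol/L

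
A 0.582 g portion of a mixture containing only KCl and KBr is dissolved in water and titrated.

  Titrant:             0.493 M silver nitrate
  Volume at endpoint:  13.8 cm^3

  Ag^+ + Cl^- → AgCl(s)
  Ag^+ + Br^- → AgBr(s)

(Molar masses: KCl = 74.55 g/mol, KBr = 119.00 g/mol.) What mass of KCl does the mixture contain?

0.382 g

n(AgNO3) = 0.0138 × 0.493 = 6.80 × 10^-3 mol
Let x = n(KCl), y = n(KBr).
Titrant: 1x + 1y = 6.80 × 10^-3;  mass: 74.55x + 119.00y = 0.582
Solving, x = 5.12 × 10^-3 mol, y = 1.68 × 10^-3 mol
mass of KCl = 5.12 × 10^-3 × 74.55 = 0.382 g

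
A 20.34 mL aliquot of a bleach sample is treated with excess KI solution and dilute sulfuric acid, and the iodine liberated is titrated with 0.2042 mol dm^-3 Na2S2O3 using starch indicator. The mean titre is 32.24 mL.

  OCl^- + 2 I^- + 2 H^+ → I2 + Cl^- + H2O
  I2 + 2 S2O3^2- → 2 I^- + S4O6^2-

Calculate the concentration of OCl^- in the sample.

n(S2O3^2-) = 0.03224 × 0.2042 = 6.583 × 10^-3 mol
n(I2) = n(S2O3^2-)/2 = 3.292 × 10^-3 mol
n(OCl^-) in the aliquot = 3.292 × 10^-3 mol (1:1 ratio)
[OCl^-] = 3.292 × 10^-3 / 0.02034 = 0.1618 mol/L

0.1618 mol/L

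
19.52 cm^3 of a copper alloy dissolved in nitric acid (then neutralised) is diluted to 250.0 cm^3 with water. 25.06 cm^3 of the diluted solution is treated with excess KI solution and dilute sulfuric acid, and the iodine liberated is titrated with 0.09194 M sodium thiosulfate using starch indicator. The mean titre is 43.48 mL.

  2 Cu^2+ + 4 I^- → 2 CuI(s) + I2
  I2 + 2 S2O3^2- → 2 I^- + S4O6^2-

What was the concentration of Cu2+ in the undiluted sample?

2.043 M

n(S2O3^2-) = 0.04348 × 0.09194 = 3.998 × 10^-3 mol
n(I2) = n(S2O3^2-)/2 = 1.999 × 10^-3 mol
From the 2:1 ratio, n(Cu2+) in the aliquot = 2/1 × 1.999 × 10^-3 = 3.998 × 10^-3 mol
[Cu2+]_dilute = 3.998 × 10^-3 / 0.02506 = 0.1595 mol/L
[Cu2+]_original = 0.1595 × 250.0/19.52 = 2.043 mol/L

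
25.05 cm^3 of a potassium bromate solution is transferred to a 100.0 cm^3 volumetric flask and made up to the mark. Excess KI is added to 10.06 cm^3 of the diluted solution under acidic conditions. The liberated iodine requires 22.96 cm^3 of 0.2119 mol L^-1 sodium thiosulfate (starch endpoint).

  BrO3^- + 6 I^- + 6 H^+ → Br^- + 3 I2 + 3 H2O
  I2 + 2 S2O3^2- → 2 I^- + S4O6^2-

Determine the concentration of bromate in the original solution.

0.3218 mol/L

n(S2O3^2-) = 0.02296 × 0.2119 = 4.865 × 10^-3 mol
n(I2) = n(S2O3^2-)/2 = 2.433 × 10^-3 mol
From the 1:3 ratio, n(BrO3^-) in the aliquot = 1/3 × 2.433 × 10^-3 = 8.109 × 10^-4 mol
[BrO3^-]_dilute = 8.109 × 10^-4 / 0.01006 = 0.08060 mol/L
[BrO3^-]_original = 0.08060 × 100.0/25.05 = 0.3218 mol/L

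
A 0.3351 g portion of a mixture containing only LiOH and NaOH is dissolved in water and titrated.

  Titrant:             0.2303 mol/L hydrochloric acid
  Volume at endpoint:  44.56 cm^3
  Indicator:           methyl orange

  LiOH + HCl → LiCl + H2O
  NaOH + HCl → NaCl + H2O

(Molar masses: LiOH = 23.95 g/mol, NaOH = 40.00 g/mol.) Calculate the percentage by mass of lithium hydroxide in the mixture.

n(HCl) = 0.04456 × 0.2303 = 0.01026 mol
Let x = n(LiOH), y = n(NaOH).
Titrant: 1x + 1y = 0.01026;  mass: 23.95x + 40.00y = 0.3351
Solving, x = 4.697 × 10^-3 mol, y = 5.565 × 10^-3 mol
mass of LiOH = 4.697 × 10^-3 × 23.95 = 0.1125 g
% LiOH = 0.1125 / 0.3351 × 100 = 33.57 %

33.57 %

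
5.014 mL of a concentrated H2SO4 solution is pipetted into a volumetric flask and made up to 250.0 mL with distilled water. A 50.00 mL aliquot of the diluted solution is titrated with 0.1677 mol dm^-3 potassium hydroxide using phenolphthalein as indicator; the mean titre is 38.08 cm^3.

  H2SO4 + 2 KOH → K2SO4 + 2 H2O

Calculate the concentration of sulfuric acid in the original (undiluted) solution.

n(KOH) = 0.03808 × 0.1677 = 6.386 × 10^-3 mol
From the 1:2 ratio, n(H2SO4) in the aliquot = 1/2 × 6.386 × 10^-3 = 3.193 × 10^-3 mol
[H2SO4]_dilute = 3.193 × 10^-3 / 0.05000 = 0.06386 mol/L
Dilution factor = 250.0 / 5.014 = 49.86
[H2SO4]_stock = 0.06386 × 49.86 = 3.184 mol/L

3.184 mol/L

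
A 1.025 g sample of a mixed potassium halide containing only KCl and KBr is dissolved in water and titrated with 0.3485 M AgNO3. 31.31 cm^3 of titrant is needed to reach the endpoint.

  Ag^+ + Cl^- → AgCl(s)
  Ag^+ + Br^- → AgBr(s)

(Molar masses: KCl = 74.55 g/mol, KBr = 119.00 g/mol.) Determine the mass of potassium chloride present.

0.4587 g

n(AgNO3) = 0.03131 × 0.3485 = 0.01091 mol
Let x = n(KCl), y = n(KBr).
Titrant: 1x + 1y = 0.01091;  mass: 74.55x + 119.00y = 1.025
Solving, x = 6.152 × 10^-3 mol, y = 4.759 × 10^-3 mol
mass of KCl = 6.152 × 10^-3 × 74.55 = 0.4587 g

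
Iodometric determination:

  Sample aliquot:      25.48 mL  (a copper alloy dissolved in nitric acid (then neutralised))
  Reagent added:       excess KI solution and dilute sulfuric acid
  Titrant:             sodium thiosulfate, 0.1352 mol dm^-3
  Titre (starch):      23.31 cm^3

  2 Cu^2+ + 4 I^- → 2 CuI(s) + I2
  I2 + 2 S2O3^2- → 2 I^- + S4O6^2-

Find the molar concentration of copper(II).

0.1237 mol/L

n(S2O3^2-) = 0.02331 × 0.1352 = 3.152 × 10^-3 mol
n(I2) = n(S2O3^2-)/2 = 1.576 × 10^-3 mol
From the 2:1 ratio, n(Cu2+) in the aliquot = 2/1 × 1.576 × 10^-3 = 3.152 × 10^-3 mol
[Cu2+] = 3.152 × 10^-3 / 0.02548 = 0.1237 mol/L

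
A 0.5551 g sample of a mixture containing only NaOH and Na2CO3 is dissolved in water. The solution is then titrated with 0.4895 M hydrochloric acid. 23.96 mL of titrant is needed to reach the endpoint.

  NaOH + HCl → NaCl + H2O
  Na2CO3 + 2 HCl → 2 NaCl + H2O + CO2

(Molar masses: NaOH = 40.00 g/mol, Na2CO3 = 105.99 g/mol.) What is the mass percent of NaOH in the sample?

n(HCl) = 0.02396 × 0.4895 = 0.01173 mol
Let x = n(NaOH), y = n(Na2CO3).
Titrant: 1x + 2y = 0.01173;  mass: 40.00x + 105.99y = 0.5551
Solving, x = 5.113 × 10^-3 mol, y = 3.308 × 10^-3 mol
mass of NaOH = 5.113 × 10^-3 × 40.00 = 0.2045 g
% NaOH = 0.2045 / 0.5551 × 100 = 36.85 %

36.85 %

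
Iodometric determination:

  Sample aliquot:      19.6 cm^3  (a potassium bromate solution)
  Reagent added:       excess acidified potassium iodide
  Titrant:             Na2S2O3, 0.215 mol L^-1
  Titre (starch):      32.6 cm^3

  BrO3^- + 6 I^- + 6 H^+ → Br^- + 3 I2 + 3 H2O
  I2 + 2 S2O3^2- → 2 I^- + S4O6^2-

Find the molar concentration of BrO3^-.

n(S2O3^2-) = 0.0326 × 0.215 = 7.01 × 10^-3 mol
n(I2) = n(S2O3^2-)/2 = 3.50 × 10^-3 mol
From the 1:3 ratio, n(BrO3^-) in the aliquot = 1/3 × 3.50 × 10^-3 = 1.17 × 10^-3 mol
[BrO3^-] = 1.17 × 10^-3 / 0.0196 = 0.0596 mol/L

0.0596 mol/L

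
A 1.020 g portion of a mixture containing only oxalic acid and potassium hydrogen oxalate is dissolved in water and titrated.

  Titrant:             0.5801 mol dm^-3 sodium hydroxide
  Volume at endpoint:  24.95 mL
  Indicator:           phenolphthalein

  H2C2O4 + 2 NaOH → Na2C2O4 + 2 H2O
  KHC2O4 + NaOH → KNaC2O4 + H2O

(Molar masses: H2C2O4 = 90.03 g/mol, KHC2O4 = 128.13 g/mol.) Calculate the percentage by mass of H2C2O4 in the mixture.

n(NaOH) = 0.02495 × 0.5801 = 0.01447 mol
Let x = n(H2C2O4), y = n(KHC2O4).
Titrant: 2x + 1y = 0.01447;  mass: 90.03x + 128.13y = 1.020
Solving, x = 5.020 × 10^-3 mol, y = 4.433 × 10^-3 mol
mass of H2C2O4 = 5.020 × 10^-3 × 90.03 = 0.4520 g
% H2C2O4 = 0.4520 / 1.020 × 100 = 44.31 %

44.31 %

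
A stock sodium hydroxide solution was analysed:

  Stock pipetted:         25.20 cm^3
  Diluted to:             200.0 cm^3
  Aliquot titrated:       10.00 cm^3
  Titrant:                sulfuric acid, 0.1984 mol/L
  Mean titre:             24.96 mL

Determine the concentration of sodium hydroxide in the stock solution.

2 NaOH + H2SO4 → Na2SO4 + 2 H2O
n(H2SO4) = 0.02496 × 0.1984 = 4.952 × 10^-3 mol
From the 2:1 ratio, n(NaOH) in the aliquot = 2/1 × 4.952 × 10^-3 = 9.904 × 10^-3 mol
[NaOH]_dilute = 9.904 × 10^-3 / 0.01000 = 0.9904 mol/L
Dilution factor = 200.0 / 25.20 = 7.937
[NaOH]_stock = 0.9904 × 7.937 = 7.860 mol/L

7.860 mol/L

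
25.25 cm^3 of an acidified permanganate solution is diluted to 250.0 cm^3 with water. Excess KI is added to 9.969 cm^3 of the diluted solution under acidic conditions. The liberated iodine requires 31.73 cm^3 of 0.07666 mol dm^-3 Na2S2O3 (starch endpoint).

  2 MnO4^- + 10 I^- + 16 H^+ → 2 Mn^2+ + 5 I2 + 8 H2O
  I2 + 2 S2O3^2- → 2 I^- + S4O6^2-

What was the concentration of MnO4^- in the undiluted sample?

0.4832 mol/L

n(S2O3^2-) = 0.03173 × 0.07666 = 2.432 × 10^-3 mol
n(I2) = n(S2O3^2-)/2 = 1.216 × 10^-3 mol
From the 2:5 ratio, n(MnO4^-) in the aliquot = 2/5 × 1.216 × 10^-3 = 4.865 × 10^-4 mol
[MnO4^-]_dilute = 4.865 × 10^-4 / 0.009969 = 0.04880 mol/L
[MnO4^-]_original = 0.04880 × 250.0/25.25 = 0.4832 mol/L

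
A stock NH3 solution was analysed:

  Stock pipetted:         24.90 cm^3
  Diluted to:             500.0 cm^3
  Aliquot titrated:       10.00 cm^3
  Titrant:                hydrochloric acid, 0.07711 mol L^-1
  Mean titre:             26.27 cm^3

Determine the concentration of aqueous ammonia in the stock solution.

NH3 + HCl → NH4Cl
n(HCl) = 0.02627 × 0.07711 = 2.026 × 10^-3 mol
n(NH3) in the aliquot = 2.026 × 10^-3 mol (1:1 ratio)
[NH3]_dilute = 2.026 × 10^-3 / 0.01000 = 0.2026 mol/L
Dilution factor = 500.0 / 24.90 = 20.08
[NH3]_stock = 0.2026 × 20.08 = 4.068 mol/L

4.068 mol/L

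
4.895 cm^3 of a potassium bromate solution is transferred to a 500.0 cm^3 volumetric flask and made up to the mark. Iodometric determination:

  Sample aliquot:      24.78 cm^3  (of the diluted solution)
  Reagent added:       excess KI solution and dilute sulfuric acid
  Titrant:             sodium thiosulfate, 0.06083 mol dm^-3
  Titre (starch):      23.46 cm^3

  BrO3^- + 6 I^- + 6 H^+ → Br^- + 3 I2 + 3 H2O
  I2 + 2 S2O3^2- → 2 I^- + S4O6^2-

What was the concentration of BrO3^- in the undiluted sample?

n(S2O3^2-) = 0.02346 × 0.06083 = 1.427 × 10^-3 mol
n(I2) = n(S2O3^2-)/2 = 7.135 × 10^-4 mol
From the 1:3 ratio, n(BrO3^-) in the aliquot = 1/3 × 7.135 × 10^-4 = 2.378 × 10^-4 mol
[BrO3^-]_dilute = 2.378 × 10^-4 / 0.02478 = 0.009598 mol/L
[BrO3^-]_original = 0.009598 × 500.0/4.895 = 0.9804 mol/L

0.9804 mol/L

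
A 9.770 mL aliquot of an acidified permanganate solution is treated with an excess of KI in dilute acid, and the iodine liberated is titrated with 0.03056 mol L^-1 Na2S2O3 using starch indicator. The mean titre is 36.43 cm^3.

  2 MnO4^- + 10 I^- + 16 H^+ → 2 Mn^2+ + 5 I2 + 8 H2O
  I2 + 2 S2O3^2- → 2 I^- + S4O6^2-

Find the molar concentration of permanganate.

n(S2O3^2-) = 0.03643 × 0.03056 = 1.113 × 10^-3 mol
n(I2) = n(S2O3^2-)/2 = 5.567 × 10^-4 mol
From the 2:5 ratio, n(MnO4^-) in the aliquot = 2/5 × 5.567 × 10^-4 = 2.227 × 10^-4 mol
[MnO4^-] = 2.227 × 10^-4 / 0.009770 = 0.02279 mol/L

0.02279 mol/L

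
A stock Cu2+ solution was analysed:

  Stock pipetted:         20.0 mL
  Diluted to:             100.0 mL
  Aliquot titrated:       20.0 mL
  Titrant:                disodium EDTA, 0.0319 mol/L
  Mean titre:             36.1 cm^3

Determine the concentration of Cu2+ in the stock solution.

Cu^2+ + EDTA^4- → [Cu(EDTA)]^2-
n(EDTA) = 0.0361 × 0.0319 = 1.15 × 10^-3 mol
n(Cu2+) in the aliquot = 1.15 × 10^-3 mol (1:1 ratio)
[Cu2+]_dilute = 1.15 × 10^-3 / 0.0200 = 0.0576 mol/L
Dilution factor = 100.0 / 20.0 = 5.000
[Cu2+]_stock = 0.0576 × 5.000 = 0.288 mol/L

0.288 mol/L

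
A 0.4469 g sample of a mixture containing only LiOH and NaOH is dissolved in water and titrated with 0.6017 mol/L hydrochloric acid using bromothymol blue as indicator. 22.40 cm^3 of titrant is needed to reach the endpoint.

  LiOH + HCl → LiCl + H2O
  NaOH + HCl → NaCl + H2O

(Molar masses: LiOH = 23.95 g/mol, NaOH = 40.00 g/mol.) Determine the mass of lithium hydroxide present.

0.1376 g

n(HCl) = 0.02240 × 0.6017 = 0.01348 mol
Let x = n(LiOH), y = n(NaOH).
Titrant: 1x + 1y = 0.01348;  mass: 23.95x + 40.00y = 0.4469
Solving, x = 5.746 × 10^-3 mol, y = 7.732 × 10^-3 mol
mass of LiOH = 5.746 × 10^-3 × 23.95 = 0.1376 g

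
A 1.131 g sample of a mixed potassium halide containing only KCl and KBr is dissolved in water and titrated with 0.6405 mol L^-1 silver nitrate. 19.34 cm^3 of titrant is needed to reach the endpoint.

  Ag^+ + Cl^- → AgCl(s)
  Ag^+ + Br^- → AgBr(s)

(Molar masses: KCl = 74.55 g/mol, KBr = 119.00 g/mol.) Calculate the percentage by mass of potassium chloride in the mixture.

n(AgNO3) = 0.01934 × 0.6405 = 0.01239 mol
Let x = n(KCl), y = n(KBr).
Titrant: 1x + 1y = 0.01239;  mass: 74.55x + 119.00y = 1.131
Solving, x = 7.718 × 10^-3 mol, y = 4.669 × 10^-3 mol
mass of KCl = 7.718 × 10^-3 × 74.55 = 0.5754 g
% KCl = 0.5754 / 1.131 × 100 = 50.88 %

50.88 %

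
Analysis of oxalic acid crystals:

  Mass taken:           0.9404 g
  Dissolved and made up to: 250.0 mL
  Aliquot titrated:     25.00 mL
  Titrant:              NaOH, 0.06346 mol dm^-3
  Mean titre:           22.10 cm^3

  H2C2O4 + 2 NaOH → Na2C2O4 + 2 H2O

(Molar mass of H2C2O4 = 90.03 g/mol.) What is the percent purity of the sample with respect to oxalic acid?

67.13 %

n(NaOH) per titration = 0.02210 × 0.06346 = 1.402 × 10^-3 mol
From the 1:2 ratio, n(H2C2O4) in each aliquot = 1/2 × 1.402 × 10^-3 = 7.012 × 10^-4 mol
n(H2C2O4) in the whole flask = 7.012 × 10^-4 × 250.0/25.00 = 7.012 × 10^-3 mol
mass of H2C2O4 = 7.012 × 10^-3 × 90.03 = 0.6313 g
% H2C2O4 = 0.6313 / 0.9404 × 100 = 67.13 %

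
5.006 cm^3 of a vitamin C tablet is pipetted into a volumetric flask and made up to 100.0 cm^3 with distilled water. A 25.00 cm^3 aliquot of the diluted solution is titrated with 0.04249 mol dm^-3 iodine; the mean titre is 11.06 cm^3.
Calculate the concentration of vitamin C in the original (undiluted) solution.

0.3755 mol/L

C6H8O6 + I2 → C6H6O6 + 2 HI
n(I2) = 0.01106 × 0.04249 = 4.699 × 10^-4 mol
n(C6H8O6) in the aliquot = 4.699 × 10^-4 mol (1:1 ratio)
[C6H8O6]_dilute = 4.699 × 10^-4 / 0.02500 = 0.01880 mol/L
Dilution factor = 100.0 / 5.006 = 19.98
[C6H8O6]_stock = 0.01880 × 19.98 = 0.3755 mol/L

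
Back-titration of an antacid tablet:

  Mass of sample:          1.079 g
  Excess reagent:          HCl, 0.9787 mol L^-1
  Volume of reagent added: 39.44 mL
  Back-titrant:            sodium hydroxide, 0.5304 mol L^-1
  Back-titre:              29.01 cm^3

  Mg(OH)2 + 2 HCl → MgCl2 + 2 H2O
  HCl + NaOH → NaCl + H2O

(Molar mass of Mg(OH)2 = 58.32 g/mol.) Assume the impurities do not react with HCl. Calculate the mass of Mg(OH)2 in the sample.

0.6769 g

n(HCl) added = 0.03944 × 0.9787 = 0.03860 mol
n(NaOH) used in back-titration = 0.02901 × 0.5304 = 0.01539 mol
n(HCl) left over = 0.01539 mol (1:1 ratio)
n(HCl) consumed by analyte = 0.03860 − 0.01539 = 0.02321 mol
From the 1:2 ratio, n(Mg(OH)2) = 1/2 × 0.02321 = 0.01161 mol
mass of Mg(OH)2 = 0.01161 × 58.32 = 0.6769 g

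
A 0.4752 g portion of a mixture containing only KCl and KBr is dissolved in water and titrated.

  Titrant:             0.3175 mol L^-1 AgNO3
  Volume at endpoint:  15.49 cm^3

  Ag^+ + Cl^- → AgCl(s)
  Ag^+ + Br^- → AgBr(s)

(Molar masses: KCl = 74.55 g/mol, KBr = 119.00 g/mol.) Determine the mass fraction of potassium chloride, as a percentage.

38.84 %

n(AgNO3) = 0.01549 × 0.3175 = 4.918 × 10^-3 mol
Let x = n(KCl), y = n(KBr).
Titrant: 1x + 1y = 4.918 × 10^-3;  mass: 74.55x + 119.00y = 0.4752
Solving, x = 2.476 × 10^-3 mol, y = 2.442 × 10^-3 mol
mass of KCl = 2.476 × 10^-3 × 74.55 = 0.1846 g
% KCl = 0.1846 / 0.4752 × 100 = 38.84 %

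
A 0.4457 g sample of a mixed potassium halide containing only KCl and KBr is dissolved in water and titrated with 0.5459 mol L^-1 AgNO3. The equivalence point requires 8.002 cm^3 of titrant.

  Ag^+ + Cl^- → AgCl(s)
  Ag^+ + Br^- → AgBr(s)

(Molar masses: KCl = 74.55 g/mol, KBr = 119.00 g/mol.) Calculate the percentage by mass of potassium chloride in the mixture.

n(AgNO3) = 0.008002 × 0.5459 = 4.368 × 10^-3 mol
Let x = n(KCl), y = n(KBr).
Titrant: 1x + 1y = 4.368 × 10^-3;  mass: 74.55x + 119.00y = 0.4457
Solving, x = 1.668 × 10^-3 mol, y = 2.701 × 10^-3 mol
mass of KCl = 1.668 × 10^-3 × 74.55 = 0.1243 g
% KCl = 0.1243 / 0.4457 × 100 = 27.89 %

27.89 %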